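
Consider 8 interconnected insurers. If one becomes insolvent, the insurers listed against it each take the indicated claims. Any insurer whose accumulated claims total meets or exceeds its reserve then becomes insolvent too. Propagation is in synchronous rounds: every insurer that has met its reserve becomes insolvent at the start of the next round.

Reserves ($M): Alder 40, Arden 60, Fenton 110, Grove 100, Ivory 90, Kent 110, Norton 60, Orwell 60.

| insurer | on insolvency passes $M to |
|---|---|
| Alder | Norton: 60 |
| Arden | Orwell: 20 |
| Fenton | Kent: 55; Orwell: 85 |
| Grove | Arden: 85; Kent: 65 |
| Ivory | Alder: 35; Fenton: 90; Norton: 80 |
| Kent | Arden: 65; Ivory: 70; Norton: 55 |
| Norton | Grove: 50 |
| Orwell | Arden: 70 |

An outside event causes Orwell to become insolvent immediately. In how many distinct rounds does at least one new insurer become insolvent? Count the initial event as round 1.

2

Round 1 — Orwell becomes insolvent (initial).
  Arden: +70 → 70 ≥ 60
Round 2 — Arden becomes insolvent.
No further insolvencies.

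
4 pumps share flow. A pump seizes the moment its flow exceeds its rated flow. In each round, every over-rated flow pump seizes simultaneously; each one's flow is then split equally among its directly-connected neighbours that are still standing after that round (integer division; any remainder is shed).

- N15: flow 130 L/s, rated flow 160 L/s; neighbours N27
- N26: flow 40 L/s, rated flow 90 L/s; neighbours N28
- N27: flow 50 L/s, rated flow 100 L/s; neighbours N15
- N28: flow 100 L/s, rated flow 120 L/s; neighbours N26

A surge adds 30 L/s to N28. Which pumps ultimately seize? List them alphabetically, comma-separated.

Round 1 — N28 at 130 > 120. N28 seizes.
  N28 sheds 130 L/s to N26: 130 each.
    N26: 40+130 = 170 > 90
Round 2 — N26 seizes.
  N26 sheds 170 L/s: no online neighbours, lost.
No further seizures.

N26, N28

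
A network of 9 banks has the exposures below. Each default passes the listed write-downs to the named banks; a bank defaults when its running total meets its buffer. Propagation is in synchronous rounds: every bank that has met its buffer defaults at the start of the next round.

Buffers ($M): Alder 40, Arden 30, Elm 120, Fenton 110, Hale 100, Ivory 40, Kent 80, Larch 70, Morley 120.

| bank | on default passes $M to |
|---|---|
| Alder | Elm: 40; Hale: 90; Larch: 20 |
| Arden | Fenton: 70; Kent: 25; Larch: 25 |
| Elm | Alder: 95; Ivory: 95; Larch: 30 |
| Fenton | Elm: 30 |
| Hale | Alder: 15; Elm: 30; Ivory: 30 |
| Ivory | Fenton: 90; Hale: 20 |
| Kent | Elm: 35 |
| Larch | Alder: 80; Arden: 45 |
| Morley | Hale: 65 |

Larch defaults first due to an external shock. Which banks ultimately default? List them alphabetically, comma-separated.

Alder, Arden, Larch

Round 1 — Larch defaults (initial).
  Alder: +80 → 80 ≥ 40
  Arden: +45 → 45 ≥ 30
Round 2 — Alder, Arden default.
  Elm: +40 → 40 < 120
  Fenton: +70 → 70 < 110
  Hale: +90 → 90 < 100
  Kent: +25 → 25 < 80
No further defaults.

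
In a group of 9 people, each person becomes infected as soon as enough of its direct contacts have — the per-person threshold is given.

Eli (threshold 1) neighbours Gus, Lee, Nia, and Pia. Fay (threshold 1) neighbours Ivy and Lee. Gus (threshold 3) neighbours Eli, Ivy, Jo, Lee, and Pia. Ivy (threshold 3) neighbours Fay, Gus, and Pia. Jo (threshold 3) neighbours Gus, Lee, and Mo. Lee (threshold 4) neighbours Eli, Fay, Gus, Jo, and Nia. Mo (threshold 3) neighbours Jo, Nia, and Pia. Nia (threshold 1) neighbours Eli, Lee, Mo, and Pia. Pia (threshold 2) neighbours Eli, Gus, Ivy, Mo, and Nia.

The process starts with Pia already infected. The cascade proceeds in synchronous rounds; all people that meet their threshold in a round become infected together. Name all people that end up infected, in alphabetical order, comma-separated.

Eli, Nia, Pia

Round 1 — Pia becomes infected (initial).
Round 2 — checking thresholds:
  Eli: 1 of 4 neighbours ≥ 1, becomes infected.
  Gus: 1 of 5 neighbours < 3, holds.
  Ivy: 1 of 3 neighbours < 3, holds.
  Mo: 1 of 3 neighbours < 3, holds.
  Nia: 1 of 4 neighbours ≥ 1, becomes infected.
Round 3 — no new infections; cascade stops.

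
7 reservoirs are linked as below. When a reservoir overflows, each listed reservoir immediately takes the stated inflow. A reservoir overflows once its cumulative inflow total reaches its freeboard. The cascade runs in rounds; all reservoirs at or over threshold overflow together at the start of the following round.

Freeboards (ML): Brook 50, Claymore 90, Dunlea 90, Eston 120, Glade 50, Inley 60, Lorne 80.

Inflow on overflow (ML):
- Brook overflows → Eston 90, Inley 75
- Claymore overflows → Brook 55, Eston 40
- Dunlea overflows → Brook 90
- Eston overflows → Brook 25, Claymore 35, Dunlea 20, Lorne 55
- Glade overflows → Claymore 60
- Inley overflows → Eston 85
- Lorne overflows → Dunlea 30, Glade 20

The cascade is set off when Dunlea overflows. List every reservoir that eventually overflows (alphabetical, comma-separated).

Round 1 — Dunlea overflows (initial).
  Brook: +90 → 90 ≥ 50
Round 2 — Brook overflows.
  Eston: +90 → 90 < 120
  Inley: +75 → 75 ≥ 60
Round 3 — Inley overflows.
  Eston: +85 → 175 ≥ 120
Round 4 — Eston overflows.
  Claymore: +35 → 35 < 90
  Lorne: +55 → 55 < 80
No further overflows.

Brook, Dunlea, Eston, Inley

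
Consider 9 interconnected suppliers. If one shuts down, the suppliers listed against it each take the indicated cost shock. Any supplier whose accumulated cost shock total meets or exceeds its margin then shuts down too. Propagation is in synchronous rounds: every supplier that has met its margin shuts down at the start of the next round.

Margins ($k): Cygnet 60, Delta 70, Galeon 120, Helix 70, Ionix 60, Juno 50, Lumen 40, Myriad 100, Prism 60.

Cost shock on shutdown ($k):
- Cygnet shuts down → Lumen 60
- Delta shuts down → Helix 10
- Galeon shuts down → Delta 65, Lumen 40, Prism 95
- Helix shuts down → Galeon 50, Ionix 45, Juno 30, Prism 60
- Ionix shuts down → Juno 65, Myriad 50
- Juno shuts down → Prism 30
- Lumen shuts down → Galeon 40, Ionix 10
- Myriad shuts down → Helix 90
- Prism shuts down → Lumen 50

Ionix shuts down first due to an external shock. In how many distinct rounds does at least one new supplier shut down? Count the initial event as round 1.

Round 1 — Ionix shuts down (initial).
  Juno: +65 → 65 ≥ 50
  Myriad: +50 → 50 < 100
Round 2 — Juno shuts down.
  Prism: +30 → 30 < 60
No further shutdowns.

2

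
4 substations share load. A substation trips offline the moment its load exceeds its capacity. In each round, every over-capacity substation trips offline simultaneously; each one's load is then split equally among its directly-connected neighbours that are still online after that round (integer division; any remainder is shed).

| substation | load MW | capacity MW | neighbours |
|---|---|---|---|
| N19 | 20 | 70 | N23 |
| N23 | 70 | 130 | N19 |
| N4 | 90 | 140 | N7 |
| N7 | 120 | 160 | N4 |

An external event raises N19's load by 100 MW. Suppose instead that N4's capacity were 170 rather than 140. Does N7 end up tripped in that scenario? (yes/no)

With N4's capacity at 170:
Round 1 — N19 at 120 > 70. N19 trips offline.
  N19 sheds 120 MW to N23: 120 each.
    N23: 70+120 = 190 > 130
Round 2 — N23 trips offline.
  N23 sheds 190 MW: no online neighbours, lost.
No further trips.

no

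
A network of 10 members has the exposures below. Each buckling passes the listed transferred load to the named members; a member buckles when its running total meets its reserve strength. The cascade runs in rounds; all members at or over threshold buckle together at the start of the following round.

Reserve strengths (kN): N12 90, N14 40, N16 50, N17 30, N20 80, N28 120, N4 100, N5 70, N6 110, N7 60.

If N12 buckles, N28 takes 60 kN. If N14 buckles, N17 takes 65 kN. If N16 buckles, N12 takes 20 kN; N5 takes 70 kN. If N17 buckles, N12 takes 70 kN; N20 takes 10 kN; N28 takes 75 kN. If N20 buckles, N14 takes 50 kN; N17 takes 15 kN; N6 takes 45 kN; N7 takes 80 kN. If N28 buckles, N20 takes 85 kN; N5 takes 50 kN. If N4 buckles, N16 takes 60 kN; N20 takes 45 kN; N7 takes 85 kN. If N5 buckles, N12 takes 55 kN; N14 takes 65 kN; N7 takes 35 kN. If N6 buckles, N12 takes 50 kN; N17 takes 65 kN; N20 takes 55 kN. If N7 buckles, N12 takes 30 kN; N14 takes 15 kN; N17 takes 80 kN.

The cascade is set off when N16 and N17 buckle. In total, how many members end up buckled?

8

Round 1 — N16, N17 buckle (initial).
  N12: +20+70 → 90 ≥ 90
  N20: +10 → 10 < 80
  N28: +75 → 75 < 120
  N5: +70 → 70 ≥ 70
Round 2 — N12, N5 buckle.
  N14: +65 → 65 ≥ 40
  N28: +60 → 135 ≥ 120
  N7: +35 → 35 < 60
Round 3 — N14, N28 buckle.
  N20: +85 → 95 ≥ 80
Round 4 — N20 buckles.
  N6: +45 → 45 < 110
  N7: +80 → 115 ≥ 60
Round 5 — N7 buckles.
No further bucklings.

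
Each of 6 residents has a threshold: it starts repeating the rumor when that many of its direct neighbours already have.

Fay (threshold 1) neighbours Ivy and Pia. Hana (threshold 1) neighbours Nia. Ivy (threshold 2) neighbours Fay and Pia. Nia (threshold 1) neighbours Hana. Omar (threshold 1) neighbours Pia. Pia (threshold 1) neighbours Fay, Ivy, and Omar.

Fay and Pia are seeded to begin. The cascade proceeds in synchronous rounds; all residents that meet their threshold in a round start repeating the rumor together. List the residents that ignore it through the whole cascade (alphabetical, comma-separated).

Round 1 — Fay, Pia start repeating the rumor (initial).
Round 2 — checking thresholds:
  Ivy: 2 of 2 neighbours ≥ 2, starts repeating the rumor.
  Omar: 1 of 1 neighbours ≥ 1, starts repeating the rumor.
Round 3 — no new spreads; cascade stops.

Hana, Nia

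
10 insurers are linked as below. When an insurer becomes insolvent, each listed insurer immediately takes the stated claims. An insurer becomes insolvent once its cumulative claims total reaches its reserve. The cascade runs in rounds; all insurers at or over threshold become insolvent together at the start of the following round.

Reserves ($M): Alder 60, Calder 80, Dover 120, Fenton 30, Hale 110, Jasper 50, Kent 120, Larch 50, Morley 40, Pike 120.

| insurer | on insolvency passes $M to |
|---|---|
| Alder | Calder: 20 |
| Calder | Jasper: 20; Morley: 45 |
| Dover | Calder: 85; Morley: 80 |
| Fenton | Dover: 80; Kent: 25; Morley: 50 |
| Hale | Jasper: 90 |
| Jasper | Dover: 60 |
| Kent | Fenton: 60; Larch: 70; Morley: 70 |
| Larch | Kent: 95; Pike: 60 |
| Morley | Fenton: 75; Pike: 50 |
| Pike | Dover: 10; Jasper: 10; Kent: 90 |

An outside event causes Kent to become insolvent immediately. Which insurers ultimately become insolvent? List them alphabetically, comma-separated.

Round 1 — Kent becomes insolvent (initial).
  Fenton: +60 → 60 ≥ 30
  Larch: +70 → 70 ≥ 50
  Morley: +70 → 70 ≥ 40
Round 2 — Fenton, Larch, Morley become insolvent.
  Dover: +80 → 80 < 120
  Pike: +60+50 → 110 < 120
No further insolvencies.

Fenton, Kent, Larch, Morley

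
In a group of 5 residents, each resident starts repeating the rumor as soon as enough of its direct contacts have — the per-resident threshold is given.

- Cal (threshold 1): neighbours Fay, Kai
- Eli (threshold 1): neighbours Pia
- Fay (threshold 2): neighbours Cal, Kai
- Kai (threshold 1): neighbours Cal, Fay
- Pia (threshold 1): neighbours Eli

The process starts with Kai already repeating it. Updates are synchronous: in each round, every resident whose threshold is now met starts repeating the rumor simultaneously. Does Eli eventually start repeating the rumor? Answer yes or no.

Round 1 — Kai starts repeating the rumor (initial).
Round 2 — checking thresholds:
  Cal: 1 of 2 neighbours ≥ 1, starts repeating the rumor.
  Fay: 1 of 2 neighbours < 2, below threshold.
Round 3 — checking thresholds:
  Fay: 2 of 2 neighbours ≥ 2, starts repeating the rumor.
Round 4 — no new spreads; cascade stops.

no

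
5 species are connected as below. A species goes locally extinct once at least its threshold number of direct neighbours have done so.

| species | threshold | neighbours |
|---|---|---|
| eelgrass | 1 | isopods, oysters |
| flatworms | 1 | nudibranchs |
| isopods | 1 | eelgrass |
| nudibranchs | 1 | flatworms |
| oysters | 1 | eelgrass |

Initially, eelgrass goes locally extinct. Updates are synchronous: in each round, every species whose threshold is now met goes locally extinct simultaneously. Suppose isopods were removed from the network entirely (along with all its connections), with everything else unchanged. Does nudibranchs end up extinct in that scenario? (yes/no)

With isopods removed:
Round 1 — eelgrass goes locally extinct (initial).
Round 2 — checking thresholds:
  oysters: 1 of 1 neighbours ≥ 1, goes locally extinct.
Round 3 — no new extinctions; cascade stops.

no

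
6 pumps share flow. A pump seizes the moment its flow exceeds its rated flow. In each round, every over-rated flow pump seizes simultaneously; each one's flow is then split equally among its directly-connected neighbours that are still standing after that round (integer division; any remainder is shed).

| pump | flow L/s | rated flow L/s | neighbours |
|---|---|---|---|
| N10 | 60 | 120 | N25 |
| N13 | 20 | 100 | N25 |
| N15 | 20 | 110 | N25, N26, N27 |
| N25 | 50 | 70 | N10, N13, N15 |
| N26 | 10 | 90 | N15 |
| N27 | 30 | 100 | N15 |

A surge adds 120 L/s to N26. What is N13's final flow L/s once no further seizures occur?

82

Round 1 — N26 at 130 > 90. N26 seizes.
  N26 sheds 130 L/s to N15: 130 each.
    N15: 20+130 = 150 > 110
Round 2 — N15 seizes.
  N15 sheds 150 L/s to N25, N27: 75 each.
    N25: 50+75 = 125 > 70
    N27: 30+75 = 105 > 100
Round 3 — N25, N27 seize.
  N25 sheds 125 L/s to N10, N13: 62 each (1 lost).
    N10: 60+62 = 122 > 120
    N13: 20+62 = 82 ≤ 100
  N27 sheds 105 L/s: no online neighbours, lost.
Round 4 — N10 seizes.
  N10 sheds 122 L/s: no online neighbours, lost.
No further seizures.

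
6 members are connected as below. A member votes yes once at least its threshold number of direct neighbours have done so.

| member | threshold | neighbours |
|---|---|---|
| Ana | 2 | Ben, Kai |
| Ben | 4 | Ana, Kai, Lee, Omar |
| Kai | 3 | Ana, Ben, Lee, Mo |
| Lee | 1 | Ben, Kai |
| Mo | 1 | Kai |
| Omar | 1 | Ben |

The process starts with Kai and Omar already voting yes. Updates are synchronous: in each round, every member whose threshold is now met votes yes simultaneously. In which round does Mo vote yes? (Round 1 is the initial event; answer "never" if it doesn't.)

2

Round 1 — Kai, Omar vote yes (initial).
Round 2 — checking thresholds:
  Ana: 1 of 2 neighbours < 2, holds.
  Ben: 2 of 4 neighbours < 4, holds.
  Lee: 1 of 2 neighbours ≥ 1, votes yes.
  Mo: 1 of 1 neighbours ≥ 1, votes yes.
Round 3 — no new yes votes; cascade stops.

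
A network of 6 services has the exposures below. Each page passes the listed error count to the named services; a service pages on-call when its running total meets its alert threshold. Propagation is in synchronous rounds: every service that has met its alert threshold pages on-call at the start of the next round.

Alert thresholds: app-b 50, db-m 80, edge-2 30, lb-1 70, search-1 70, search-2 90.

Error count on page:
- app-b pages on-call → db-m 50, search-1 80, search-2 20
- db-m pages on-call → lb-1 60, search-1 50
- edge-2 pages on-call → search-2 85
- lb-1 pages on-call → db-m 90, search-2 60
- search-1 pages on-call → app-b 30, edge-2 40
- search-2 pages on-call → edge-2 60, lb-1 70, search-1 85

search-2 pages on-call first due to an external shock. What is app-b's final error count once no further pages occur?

Round 1 — search-2 pages on-call (initial).
  edge-2: +60 → 60 ≥ 30
  lb-1: +70 → 70 ≥ 70
  search-1: +85 → 85 ≥ 70
Round 2 — edge-2, lb-1, search-1 page on-call.
  app-b: +30 → 30 < 50
  db-m: +90 → 90 ≥ 80
Round 3 — db-m pages on-call.
No further pages.

30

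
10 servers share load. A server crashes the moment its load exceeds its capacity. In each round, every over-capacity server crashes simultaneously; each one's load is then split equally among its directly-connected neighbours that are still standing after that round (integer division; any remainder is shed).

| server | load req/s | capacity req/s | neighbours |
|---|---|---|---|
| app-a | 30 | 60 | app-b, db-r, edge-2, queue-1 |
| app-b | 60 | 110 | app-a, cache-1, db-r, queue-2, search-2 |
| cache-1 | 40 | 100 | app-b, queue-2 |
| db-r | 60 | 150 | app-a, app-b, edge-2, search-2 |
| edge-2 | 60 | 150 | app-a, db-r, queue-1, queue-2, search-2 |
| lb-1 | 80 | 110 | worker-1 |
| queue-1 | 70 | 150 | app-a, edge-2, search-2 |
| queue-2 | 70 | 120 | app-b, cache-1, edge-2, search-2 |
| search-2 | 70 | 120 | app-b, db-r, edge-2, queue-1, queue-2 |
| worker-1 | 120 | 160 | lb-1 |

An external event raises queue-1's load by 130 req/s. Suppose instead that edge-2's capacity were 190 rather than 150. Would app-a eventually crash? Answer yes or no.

yes

With edge-2's capacity at 190:
Round 1 — queue-1 at 200 > 150. queue-1 crashes.
  queue-1 sheds 200 req/s to app-a, edge-2, search-2: 66 each (2 lost).
    app-a: 30+66 = 96 > 60
    edge-2: 60+66 = 126 ≤ 190
    search-2: 70+66 = 136 > 120
Round 2 — app-a, search-2 crash.
  app-a sheds 96 req/s to app-b, db-r, edge-2: 32 each.
    app-b: 60+32 = 92 ≤ 110
    db-r: 60+32 = 92 ≤ 150
    edge-2: 126+32 = 158 ≤ 190
  search-2 sheds 136 req/s to app-b, db-r, edge-2, queue-2: 34 each.
    app-b: 92+34 = 126 > 110
    db-r: 92+34 = 126 ≤ 150
    edge-2: 158+34 = 192 > 190
    queue-2: 70+34 = 104 ≤ 120
Round 3 — app-b, edge-2 crash.
  app-b sheds 126 req/s to cache-1, db-r, queue-2: 42 each.
    cache-1: 40+42 = 82 ≤ 100
    db-r: 126+42 = 168 > 150
    queue-2: 104+42 = 146 > 120
  edge-2 sheds 192 req/s to db-r, queue-2: 96 each.
    db-r: 168+96 = 264 > 150
    queue-2: 146+96 = 242 > 120
Round 4 — db-r, queue-2 crash.
  db-r sheds 264 req/s: no online neighbours, lost.
  queue-2 sheds 242 req/s to cache-1: 242 each.
    cache-1: 82+242 = 324 > 100
Round 5 — cache-1 crashes.
  cache-1 sheds 324 req/s: no online neighbours, lost.
No further crashes.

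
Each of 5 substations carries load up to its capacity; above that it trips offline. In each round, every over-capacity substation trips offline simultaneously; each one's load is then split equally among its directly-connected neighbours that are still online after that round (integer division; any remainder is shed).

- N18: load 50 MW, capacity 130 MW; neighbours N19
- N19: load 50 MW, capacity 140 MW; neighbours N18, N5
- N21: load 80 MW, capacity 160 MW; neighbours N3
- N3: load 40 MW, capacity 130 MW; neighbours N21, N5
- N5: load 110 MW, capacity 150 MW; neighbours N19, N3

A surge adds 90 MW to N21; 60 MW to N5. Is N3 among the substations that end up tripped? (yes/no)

Round 1 — N21 at 170 > 160; N5 at 170 > 150. N21, N5 trip offline.
  N21 sheds 170 MW to N3: 170 each.
    N3: 40+170 = 210 > 130
  N5 sheds 170 MW to N19, N3: 85 each.
    N19: 50+85 = 135 ≤ 140
    N3: 210+85 = 295 > 130
Round 2 — N3 trips offline.
  N3 sheds 295 MW: no online neighbours, lost.
No further trips.

yes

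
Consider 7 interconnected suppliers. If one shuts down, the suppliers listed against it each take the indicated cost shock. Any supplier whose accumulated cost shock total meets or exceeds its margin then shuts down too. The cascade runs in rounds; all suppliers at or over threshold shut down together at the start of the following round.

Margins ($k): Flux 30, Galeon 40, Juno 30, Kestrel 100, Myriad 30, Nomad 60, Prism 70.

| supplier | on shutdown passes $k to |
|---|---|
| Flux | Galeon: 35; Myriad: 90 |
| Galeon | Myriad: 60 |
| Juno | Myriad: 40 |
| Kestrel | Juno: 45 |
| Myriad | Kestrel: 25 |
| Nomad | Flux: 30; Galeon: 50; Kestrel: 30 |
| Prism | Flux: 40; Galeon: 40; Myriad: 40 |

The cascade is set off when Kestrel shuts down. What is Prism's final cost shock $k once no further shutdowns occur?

Round 1 — Kestrel shuts down (initial).
  Juno: +45 → 45 ≥ 30
Round 2 — Juno shuts down.
  Myriad: +40 → 40 ≥ 30
Round 3 — Myriad shuts down.
No further shutdowns.

0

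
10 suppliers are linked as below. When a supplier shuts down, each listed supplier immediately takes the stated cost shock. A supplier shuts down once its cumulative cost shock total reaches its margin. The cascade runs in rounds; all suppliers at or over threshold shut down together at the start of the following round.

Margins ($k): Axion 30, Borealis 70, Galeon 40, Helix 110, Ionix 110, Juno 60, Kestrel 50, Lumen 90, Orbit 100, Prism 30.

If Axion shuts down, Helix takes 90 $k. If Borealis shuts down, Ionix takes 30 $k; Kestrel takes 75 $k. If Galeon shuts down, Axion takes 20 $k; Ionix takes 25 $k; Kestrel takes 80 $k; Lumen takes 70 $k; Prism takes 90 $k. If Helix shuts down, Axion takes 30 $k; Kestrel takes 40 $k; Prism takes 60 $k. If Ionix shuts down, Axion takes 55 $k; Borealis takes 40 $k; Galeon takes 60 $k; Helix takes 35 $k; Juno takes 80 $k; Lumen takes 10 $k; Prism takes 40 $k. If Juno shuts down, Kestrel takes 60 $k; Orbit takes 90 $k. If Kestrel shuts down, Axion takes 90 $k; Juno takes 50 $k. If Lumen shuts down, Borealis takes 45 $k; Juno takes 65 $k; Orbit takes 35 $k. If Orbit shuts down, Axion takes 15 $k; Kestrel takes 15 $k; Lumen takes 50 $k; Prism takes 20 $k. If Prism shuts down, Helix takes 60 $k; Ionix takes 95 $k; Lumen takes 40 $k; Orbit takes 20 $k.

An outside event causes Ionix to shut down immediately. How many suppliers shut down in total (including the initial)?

10

Round 1 — Ionix shuts down (initial).
  Axion: +55 → 55 ≥ 30
  Borealis: +40 → 40 < 70
  Galeon: +60 → 60 ≥ 40
  Helix: +35 → 35 < 110
  Juno: +80 → 80 ≥ 60
  Lumen: +10 → 10 < 90
  Prism: +40 → 40 ≥ 30
Round 2 — Axion, Galeon, Juno, Prism shut down.
  Helix: +90+60 → 185 ≥ 110
  Kestrel: +80+60 → 140 ≥ 50
  Lumen: +70+40 → 120 ≥ 90
  Orbit: +90+20 → 110 ≥ 100
Round 3 — Helix, Kestrel, Lumen, Orbit shut down.
  Borealis: +45 → 85 ≥ 70
Round 4 — Borealis shuts down.
No further shutdowns.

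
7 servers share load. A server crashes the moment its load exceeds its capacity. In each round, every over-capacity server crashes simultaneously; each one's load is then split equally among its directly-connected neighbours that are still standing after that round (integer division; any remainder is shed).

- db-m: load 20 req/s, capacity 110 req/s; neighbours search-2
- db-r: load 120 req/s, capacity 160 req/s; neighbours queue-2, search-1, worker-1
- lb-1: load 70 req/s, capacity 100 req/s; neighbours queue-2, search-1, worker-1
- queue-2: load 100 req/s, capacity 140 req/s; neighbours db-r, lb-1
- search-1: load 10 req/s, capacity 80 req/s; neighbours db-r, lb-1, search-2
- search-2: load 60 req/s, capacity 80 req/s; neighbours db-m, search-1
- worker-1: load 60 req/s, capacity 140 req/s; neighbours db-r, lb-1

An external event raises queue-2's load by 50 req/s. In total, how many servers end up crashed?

7

Round 1 — queue-2 at 150 > 140. queue-2 crashes.
  queue-2 sheds 150 req/s to db-r, lb-1: 75 each.
    db-r: 120+75 = 195 > 160
    lb-1: 70+75 = 145 > 100
Round 2 — db-r, lb-1 crash.
  db-r sheds 195 req/s to search-1, worker-1: 97 each (1 lost).
    search-1: 10+97 = 107 > 80
    worker-1: 60+97 = 157 > 140
  lb-1 sheds 145 req/s to search-1, worker-1: 72 each (1 lost).
    search-1: 107+72 = 179 > 80
    worker-1: 157+72 = 229 > 140
Round 3 — search-1, worker-1 crash.
  search-1 sheds 179 req/s to search-2: 179 each.
    search-2: 60+179 = 239 > 80
  worker-1 sheds 229 req/s: no online neighbours, lost.
Round 4 — search-2 crashes.
  search-2 sheds 239 req/s to db-m: 239 each.
    db-m: 20+239 = 259 > 110
Round 5 — db-m crashes.
  db-m sheds 259 req/s: no online neighbours, lost.
No further crashes.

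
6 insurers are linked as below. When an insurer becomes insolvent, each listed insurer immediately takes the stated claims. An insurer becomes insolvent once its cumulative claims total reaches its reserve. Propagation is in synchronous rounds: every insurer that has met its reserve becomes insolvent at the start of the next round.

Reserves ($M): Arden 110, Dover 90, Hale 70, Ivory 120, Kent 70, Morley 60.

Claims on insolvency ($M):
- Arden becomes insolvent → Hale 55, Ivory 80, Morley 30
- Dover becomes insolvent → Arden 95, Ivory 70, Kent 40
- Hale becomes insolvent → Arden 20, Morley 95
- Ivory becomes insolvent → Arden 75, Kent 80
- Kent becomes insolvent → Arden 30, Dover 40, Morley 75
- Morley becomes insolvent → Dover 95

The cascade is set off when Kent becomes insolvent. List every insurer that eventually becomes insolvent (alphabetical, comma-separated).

Round 1 — Kent becomes insolvent (initial).
  Arden: +30 → 30 < 110
  Dover: +40 → 40 < 90
  Morley: +75 → 75 ≥ 60
Round 2 — Morley becomes insolvent.
  Dover: +95 → 135 ≥ 90
Round 3 — Dover becomes insolvent.
  Arden: +95 → 125 ≥ 110
  Ivory: +70 → 70 < 120
Round 4 — Arden becomes insolvent.
  Hale: +55 → 55 < 70
  Ivory: +80 → 150 ≥ 120
Round 5 — Ivory becomes insolvent.
No further insolvencies.

Arden, Dover, Ivory, Kent, Morley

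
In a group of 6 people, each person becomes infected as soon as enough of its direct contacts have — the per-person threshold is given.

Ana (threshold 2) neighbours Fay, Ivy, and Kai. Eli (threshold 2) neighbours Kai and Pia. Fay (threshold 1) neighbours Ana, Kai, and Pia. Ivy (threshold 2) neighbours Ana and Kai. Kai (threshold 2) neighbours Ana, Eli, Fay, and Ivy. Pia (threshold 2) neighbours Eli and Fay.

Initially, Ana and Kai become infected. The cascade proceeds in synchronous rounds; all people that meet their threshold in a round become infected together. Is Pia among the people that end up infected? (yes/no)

Round 1 — Ana, Kai become infected (initial).
Round 2 — checking thresholds:
  Eli: 1 of 2 neighbours < 2, below threshold.
  Fay: 2 of 3 neighbours ≥ 1, becomes infected.
  Ivy: 2 of 2 neighbours ≥ 2, becomes infected.
Round 3 — no new infections; cascade stops.

no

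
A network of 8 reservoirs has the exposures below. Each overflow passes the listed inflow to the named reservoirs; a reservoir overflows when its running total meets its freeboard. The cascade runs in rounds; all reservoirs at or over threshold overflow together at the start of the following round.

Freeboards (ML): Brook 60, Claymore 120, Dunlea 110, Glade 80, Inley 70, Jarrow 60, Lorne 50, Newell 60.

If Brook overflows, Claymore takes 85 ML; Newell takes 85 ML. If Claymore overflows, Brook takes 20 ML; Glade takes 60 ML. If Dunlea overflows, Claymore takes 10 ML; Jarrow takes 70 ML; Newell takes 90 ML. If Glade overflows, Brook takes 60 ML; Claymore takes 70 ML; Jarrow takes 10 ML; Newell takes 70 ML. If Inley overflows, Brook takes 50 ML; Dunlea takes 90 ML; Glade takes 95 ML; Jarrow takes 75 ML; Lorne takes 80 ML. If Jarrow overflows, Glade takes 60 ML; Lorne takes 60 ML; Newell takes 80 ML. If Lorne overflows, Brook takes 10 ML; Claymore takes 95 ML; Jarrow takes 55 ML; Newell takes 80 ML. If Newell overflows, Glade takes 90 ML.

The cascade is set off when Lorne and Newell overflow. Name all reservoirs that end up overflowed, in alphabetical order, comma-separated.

Round 1 — Lorne, Newell overflow (initial).
  Brook: +10 → 10 < 60
  Claymore: +95 → 95 < 120
  Glade: +90 → 90 ≥ 80
  Jarrow: +55 → 55 < 60
Round 2 — Glade overflows.
  Brook: +60 → 70 ≥ 60
  Claymore: +70 → 165 ≥ 120
  Jarrow: +10 → 65 ≥ 60
Round 3 — Brook, Claymore, Jarrow overflow.
No further overflows.

Brook, Claymore, Glade, Jarrow, Lorne, Newell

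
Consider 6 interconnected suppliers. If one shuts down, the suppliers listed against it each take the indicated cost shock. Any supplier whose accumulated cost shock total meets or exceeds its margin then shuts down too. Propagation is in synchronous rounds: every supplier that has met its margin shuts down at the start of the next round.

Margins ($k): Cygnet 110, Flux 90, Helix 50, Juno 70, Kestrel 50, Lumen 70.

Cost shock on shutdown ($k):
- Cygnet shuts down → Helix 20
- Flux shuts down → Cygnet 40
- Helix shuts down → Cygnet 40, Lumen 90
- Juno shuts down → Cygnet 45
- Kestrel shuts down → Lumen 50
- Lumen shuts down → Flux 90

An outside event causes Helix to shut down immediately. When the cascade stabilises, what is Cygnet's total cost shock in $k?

80

Round 1 — Helix shuts down (initial).
  Cygnet: +40 → 40 < 110
  Lumen: +90 → 90 ≥ 70
Round 2 — Lumen shuts down.
  Flux: +90 → 90 ≥ 90
Round 3 — Flux shuts down.
  Cygnet: +40 → 80 < 110
No further shutdowns.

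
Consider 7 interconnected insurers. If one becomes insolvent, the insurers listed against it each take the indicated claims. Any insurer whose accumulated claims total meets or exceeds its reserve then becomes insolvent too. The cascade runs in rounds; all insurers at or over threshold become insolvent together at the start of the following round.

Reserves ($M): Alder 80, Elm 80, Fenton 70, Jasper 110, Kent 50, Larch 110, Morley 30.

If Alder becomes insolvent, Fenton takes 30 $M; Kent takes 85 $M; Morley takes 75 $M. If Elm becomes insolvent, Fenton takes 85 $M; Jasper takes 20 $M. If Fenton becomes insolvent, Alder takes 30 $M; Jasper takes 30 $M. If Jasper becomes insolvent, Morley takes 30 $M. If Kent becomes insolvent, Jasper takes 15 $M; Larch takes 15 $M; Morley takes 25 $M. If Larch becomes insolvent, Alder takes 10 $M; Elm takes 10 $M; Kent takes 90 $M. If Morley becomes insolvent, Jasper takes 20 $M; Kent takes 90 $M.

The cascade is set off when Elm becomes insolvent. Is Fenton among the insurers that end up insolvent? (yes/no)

Round 1 — Elm becomes insolvent (initial).
  Fenton: +85 → 85 ≥ 70
  Jasper: +20 → 20 < 110
Round 2 — Fenton becomes insolvent.
  Alder: +30 → 30 < 80
  Jasper: +30 → 50 < 110
No further insolvencies.

yes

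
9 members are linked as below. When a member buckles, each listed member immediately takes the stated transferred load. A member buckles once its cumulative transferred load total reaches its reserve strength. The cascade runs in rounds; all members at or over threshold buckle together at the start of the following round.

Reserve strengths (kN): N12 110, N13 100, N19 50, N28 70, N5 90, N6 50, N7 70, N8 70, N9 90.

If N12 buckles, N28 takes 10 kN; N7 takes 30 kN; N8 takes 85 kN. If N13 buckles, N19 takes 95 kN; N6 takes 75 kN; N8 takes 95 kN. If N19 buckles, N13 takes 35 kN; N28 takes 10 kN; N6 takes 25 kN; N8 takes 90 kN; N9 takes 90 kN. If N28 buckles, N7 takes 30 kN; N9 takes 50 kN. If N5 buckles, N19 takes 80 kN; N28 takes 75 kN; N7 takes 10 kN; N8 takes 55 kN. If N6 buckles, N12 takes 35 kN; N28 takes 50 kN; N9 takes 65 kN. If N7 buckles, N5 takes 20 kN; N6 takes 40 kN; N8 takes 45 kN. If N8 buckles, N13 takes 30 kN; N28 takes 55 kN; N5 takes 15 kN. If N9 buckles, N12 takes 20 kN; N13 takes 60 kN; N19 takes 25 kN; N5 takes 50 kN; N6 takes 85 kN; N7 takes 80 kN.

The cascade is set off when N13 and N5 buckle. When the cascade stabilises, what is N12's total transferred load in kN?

55

Round 1 — N13, N5 buckle (initial).
  N19: +95+80 → 175 ≥ 50
  N28: +75 → 75 ≥ 70
  N6: +75 → 75 ≥ 50
  N7: +10 → 10 < 70
  N8: +95+55 → 150 ≥ 70
Round 2 — N19, N28, N6, N8 buckle.
  N12: +35 → 35 < 110
  N7: +30 → 40 < 70
  N9: +90+50+65 → 205 ≥ 90
Round 3 — N9 buckles.
  N12: +20 → 55 < 110
  N7: +80 → 120 ≥ 70
Round 4 — N7 buckles.
No further bucklings.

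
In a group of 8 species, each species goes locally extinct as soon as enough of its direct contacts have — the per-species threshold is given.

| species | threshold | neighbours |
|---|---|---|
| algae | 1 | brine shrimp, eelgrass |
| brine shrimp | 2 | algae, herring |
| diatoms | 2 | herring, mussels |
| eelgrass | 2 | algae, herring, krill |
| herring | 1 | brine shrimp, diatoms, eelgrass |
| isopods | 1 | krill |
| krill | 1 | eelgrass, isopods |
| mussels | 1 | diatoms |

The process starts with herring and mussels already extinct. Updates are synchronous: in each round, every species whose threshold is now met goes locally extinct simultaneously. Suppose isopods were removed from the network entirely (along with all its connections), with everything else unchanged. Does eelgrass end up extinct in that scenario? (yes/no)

no

With isopods removed:
Round 1 — herring, mussels go locally extinct (initial).
Round 2 — checking thresholds:
  brine shrimp: 1 of 2 neighbours < 2, not yet.
  diatoms: 2 of 2 neighbours ≥ 2, goes locally extinct.
  eelgrass: 1 of 3 neighbours < 2, not yet.
Round 3 — no new extinctions; cascade stops.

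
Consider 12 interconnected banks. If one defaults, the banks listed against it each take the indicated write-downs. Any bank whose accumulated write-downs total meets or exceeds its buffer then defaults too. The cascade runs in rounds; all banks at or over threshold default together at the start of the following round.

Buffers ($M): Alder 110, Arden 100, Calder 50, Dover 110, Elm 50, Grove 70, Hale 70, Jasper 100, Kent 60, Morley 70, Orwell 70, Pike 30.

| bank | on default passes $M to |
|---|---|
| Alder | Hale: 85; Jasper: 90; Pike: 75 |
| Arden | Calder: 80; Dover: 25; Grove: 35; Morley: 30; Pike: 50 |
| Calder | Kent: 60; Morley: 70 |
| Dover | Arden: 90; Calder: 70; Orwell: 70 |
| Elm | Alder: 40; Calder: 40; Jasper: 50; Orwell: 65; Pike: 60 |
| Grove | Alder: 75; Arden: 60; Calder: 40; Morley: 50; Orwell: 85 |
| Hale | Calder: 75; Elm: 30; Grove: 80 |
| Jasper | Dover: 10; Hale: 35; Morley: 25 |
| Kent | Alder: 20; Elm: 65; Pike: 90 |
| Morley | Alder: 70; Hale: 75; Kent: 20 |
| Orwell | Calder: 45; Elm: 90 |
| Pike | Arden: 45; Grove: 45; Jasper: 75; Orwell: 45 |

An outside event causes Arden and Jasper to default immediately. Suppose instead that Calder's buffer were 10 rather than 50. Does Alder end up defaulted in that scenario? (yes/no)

With Calder's buffer at 10:
Round 1 — Arden, Jasper default (initial).
  Calder: +80 → 80 ≥ 10
  Dover: +25+10 → 35 < 110
  Grove: +35 → 35 < 70
  Hale: +35 → 35 < 70
  Morley: +30+25 → 55 < 70
  Pike: +50 → 50 ≥ 30
Round 2 — Calder, Pike default.
  Grove: +45 → 80 ≥ 70
  Kent: +60 → 60 ≥ 60
  Morley: +70 → 125 ≥ 70
  Orwell: +45 → 45 < 70
Round 3 — Grove, Kent, Morley default.
  Alder: +75+20+70 → 165 ≥ 110
  Elm: +65 → 65 ≥ 50
  Hale: +75 → 110 ≥ 70
  Orwell: +85 → 130 ≥ 70
Round 4 — Alder, Elm, Hale, Orwell default.
No further defaults.

yes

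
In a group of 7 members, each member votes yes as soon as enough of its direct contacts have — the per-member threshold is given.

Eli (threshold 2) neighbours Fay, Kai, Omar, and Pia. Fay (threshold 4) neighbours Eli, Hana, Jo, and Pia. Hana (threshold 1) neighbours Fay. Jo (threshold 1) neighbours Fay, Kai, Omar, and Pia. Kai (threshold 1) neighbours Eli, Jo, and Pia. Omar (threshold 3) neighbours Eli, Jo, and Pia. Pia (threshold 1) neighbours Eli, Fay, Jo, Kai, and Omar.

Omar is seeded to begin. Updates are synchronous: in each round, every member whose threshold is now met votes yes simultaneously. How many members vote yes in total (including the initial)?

5

Round 1 — Omar votes yes (initial).
Round 2 — checking thresholds:
  Eli: 1 of 4 neighbours < 2, holds.
  Jo: 1 of 4 neighbours ≥ 1, votes yes.
  Pia: 1 of 5 neighbours ≥ 1, votes yes.
Round 3 — checking thresholds:
  Eli: 2 of 4 neighbours ≥ 2, votes yes.
  Fay: 2 of 4 neighbours < 4, holds.
  Kai: 2 of 3 neighbours ≥ 1, votes yes.
Round 4 — no new yes votes; cascade stops.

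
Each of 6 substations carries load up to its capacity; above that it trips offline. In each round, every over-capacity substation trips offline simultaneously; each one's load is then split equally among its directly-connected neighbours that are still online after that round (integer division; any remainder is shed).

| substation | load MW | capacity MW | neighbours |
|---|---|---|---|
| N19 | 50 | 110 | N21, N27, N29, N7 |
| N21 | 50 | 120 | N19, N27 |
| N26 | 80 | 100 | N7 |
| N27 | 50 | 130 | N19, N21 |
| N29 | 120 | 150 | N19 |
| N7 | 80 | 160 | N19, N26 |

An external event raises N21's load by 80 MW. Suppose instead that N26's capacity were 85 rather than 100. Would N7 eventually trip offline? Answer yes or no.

no

With N26's capacity at 85:
Round 1 — N21 at 130 > 120. N21 trips offline.
  N21 sheds 130 MW to N19, N27: 65 each.
    N19: 50+65 = 115 > 110
    N27: 50+65 = 115 ≤ 130
Round 2 — N19 trips offline.
  N19 sheds 115 MW to N27, N29, N7: 38 each (1 lost).
    N27: 115+38 = 153 > 130
    N29: 120+38 = 158 > 150
    N7: 80+38 = 118 ≤ 160
Round 3 — N27, N29 trip offline.
  N27 sheds 153 MW: no online neighbours, lost.
  N29 sheds 158 MW: no online neighbours, lost.
No further trips.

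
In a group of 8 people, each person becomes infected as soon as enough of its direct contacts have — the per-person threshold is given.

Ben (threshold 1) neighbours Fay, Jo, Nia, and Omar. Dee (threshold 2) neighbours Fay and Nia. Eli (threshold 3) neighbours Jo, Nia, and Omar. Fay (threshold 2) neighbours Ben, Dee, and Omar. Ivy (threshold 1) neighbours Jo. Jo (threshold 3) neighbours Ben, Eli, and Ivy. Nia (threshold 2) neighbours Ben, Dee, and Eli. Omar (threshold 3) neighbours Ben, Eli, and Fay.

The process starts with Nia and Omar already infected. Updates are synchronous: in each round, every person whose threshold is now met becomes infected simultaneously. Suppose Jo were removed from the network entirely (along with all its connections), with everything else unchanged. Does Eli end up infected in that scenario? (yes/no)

With Jo removed:
Round 1 — Nia, Omar become infected (initial).
Round 2 — checking thresholds:
  Ben: 2 of 3 neighbours ≥ 1, becomes infected.
  Dee: 1 of 2 neighbours < 2, below threshold.
  Eli: 2 of 2 neighbours < 3, below threshold.
  Fay: 1 of 3 neighbours < 2, below threshold.
Round 3 — checking thresholds:
  Dee: 1 of 2 neighbours < 2, below threshold.
  Eli: 2 of 2 neighbours < 3, below threshold.
  Fay: 2 of 3 neighbours ≥ 2, becomes infected.
Round 4 — checking thresholds:
  Dee: 2 of 2 neighbours ≥ 2, becomes infected.
  Eli: 2 of 2 neighbours < 3, below threshold.
Round 5 — no new infections; cascade stops.

no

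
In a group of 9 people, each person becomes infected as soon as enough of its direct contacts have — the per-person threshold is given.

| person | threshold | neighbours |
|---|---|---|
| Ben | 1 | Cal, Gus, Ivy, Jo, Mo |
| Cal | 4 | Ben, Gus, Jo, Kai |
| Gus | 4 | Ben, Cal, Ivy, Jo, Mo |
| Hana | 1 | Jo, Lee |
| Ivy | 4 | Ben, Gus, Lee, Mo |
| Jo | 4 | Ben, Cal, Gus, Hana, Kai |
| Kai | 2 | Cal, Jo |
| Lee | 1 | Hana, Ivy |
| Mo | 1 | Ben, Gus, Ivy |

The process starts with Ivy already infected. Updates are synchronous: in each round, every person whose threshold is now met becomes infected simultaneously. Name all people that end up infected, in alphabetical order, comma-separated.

Round 1 — Ivy becomes infected (initial).
Round 2 — checking thresholds:
  Ben: 1 of 5 neighbours ≥ 1, becomes infected.
  Gus: 1 of 5 neighbours < 4, below threshold.
  Lee: 1 of 2 neighbours ≥ 1, becomes infected.
  Mo: 1 of 3 neighbours ≥ 1, becomes infected.
Round 3 — checking thresholds:
  Cal: 1 of 4 neighbours < 4, below threshold.
  Gus: 3 of 5 neighbours < 4, below threshold.
  Hana: 1 of 2 neighbours ≥ 1, becomes infected.
  Jo: 1 of 5 neighbours < 4, below threshold.
Round 4 — no new infections; cascade stops.

Ben, Hana, Ivy, Lee, Mo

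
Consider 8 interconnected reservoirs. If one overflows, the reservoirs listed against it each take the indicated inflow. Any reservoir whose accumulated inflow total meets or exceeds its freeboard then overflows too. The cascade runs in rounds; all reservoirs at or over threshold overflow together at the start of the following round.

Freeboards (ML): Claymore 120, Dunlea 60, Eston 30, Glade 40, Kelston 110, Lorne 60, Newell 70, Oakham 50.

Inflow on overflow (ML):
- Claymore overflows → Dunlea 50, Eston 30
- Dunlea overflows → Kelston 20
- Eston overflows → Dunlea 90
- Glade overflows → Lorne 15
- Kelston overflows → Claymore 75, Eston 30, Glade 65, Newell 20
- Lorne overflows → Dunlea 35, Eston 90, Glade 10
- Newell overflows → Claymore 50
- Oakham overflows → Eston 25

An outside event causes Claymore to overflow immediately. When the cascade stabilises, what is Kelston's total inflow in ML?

Round 1 — Claymore overflows (initial).
  Dunlea: +50 → 50 < 60
  Eston: +30 → 30 ≥ 30
Round 2 — Eston overflows.
  Dunlea: +90 → 140 ≥ 60
Round 3 — Dunlea overflows.
  Kelston: +20 → 20 < 110
No further overflows.

20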